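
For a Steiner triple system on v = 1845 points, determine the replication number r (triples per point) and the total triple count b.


An STS(v) is a 2-(v, 3, 1) BIBD: block size k = 3, λ = 1.
Replication: r(k − 1) = λ(v − 1) ⇒ r·2 = 1845 − 1 = 1844 ⇒ r = 922.
Block count: b = v(v − 1)/6 = 1845·1844/6 = 3402180/6 = 567030.

r = 922, b = 567030.


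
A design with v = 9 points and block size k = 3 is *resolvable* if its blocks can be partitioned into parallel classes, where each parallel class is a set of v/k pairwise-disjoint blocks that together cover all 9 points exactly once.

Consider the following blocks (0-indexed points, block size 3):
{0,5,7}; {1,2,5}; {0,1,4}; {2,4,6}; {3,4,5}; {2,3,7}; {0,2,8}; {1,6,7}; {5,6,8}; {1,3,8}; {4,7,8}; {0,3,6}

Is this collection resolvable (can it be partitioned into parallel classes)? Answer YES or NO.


v = 9, block size k = 3, number of blocks = 12.
For resolvability, blocks must partition into parallel classes of size v/k = 3.
Total blocks must therefore be a multiple of 3: 12 = 3·4 + 0 ⇒ divisible ✓.
Greedy packing gives 4 candidate class(es). Each should be a full parallel class (size 3, covers all 9 points).
  Class 1 (3 blocks): {0,5,7}; {2,4,6}; {1,3,8}. Points covered: [0, 1, 2, 3, 4, 5, 6, 7, 8].
  Class 2 (3 blocks): {1,2,5}; {4,7,8}; {0,3,6}. Points covered: [0, 1, 2, 3, 4, 5, 6, 7, 8].
  Class 3 (3 blocks): {0,1,4}; {2,3,7}; {5,6,8}. Points covered: [0, 1, 2, 3, 4, 5, 6, 7, 8].
  Class 4 (3 blocks): {3,4,5}; {0,2,8}; {1,6,7}. Points covered: [0, 1, 2, 3, 4, 5, 6, 7, 8].
All classes full (size 3)? YES. All classes cover every point? YES.
Resolvable? YES.

YES


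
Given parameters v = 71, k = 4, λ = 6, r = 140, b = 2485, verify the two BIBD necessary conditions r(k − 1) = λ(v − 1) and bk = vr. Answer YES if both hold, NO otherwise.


Condition (i): r(k − 1) = 140·3 = 420; λ(v − 1) = 6·70 = 420. Match? YES.
Condition (ii): bk = 2485·4 = 9940; vr = 71·140 = 9940. Match? YES.
Both conditions hold? YES.

YES


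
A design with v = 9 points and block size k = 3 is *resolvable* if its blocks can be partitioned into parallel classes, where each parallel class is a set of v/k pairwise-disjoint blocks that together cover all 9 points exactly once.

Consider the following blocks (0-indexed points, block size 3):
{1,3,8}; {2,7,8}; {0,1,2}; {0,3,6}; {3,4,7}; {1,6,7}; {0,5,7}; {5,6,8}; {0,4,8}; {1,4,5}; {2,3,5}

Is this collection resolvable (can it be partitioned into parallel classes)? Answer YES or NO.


v = 9, block size k = 3, number of blocks = 11.
For resolvability, blocks must partition into parallel classes of size v/k = 3.
Total blocks must therefore be a multiple of 3: 11 = 3·3 + 2 ⇒ not divisible ✗.
Resolvable? NO.

NO


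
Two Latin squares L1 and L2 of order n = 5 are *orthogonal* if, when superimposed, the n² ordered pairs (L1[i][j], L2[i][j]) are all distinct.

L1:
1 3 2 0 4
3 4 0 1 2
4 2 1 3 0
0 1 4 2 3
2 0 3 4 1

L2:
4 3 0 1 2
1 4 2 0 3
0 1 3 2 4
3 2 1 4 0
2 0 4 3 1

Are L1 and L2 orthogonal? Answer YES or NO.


Form the n² = 25 superimposed pairs (L1[i][j], L2[i][j]), row by row (rows and columns indexed from 0):
row 0: (1,4) (3,3) (2,0) (0,1) (4,2)
row 1: (3,1) (4,4) (0,2) (1,0) (2,3)
row 2: (4,0) (2,1) (1,3) (3,2) (0,4)
row 3: (0,3) (1,2) (4,1) (2,4) (3,0)
row 4: (2,2) (0,0) (3,4) (4,3) (1,1)
Orthogonality requires all 25 pairs distinct.
Check by first coordinate: for each symbol s of L1, list the L2 entries in the n cells where L1 = s; they must all differ.
  L1 = 0: L2 entries (in reading order) 1, 2, 4, 3, 0 — all 5 distinct ✓
  L1 = 1: L2 entries (in reading order) 4, 0, 3, 2, 1 — all 5 distinct ✓
  L1 = 2: L2 entries (in reading order) 0, 3, 1, 4, 2 — all 5 distinct ✓
  L1 = 3: L2 entries (in reading order) 3, 1, 2, 0, 4 — all 5 distinct ✓
  L1 = 4: L2 entries (in reading order) 2, 4, 0, 1, 3 — all 5 distinct ✓
Every symbol of L1 meets every symbol of L2 exactly once, so all 25 pairs are distinct (25 of 25).
Conclusion: YES.

YES


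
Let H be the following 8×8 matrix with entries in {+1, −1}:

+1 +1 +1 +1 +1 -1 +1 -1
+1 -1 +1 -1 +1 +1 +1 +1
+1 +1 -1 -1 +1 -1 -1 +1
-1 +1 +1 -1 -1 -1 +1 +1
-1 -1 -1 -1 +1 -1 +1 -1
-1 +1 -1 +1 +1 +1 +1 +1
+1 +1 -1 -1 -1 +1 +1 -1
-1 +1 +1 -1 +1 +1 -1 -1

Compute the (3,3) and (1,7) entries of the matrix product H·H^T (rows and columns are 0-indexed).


Row 1 of H: [1, -1, 1, -1, 1, 1, 1, 1].
Row 3 of H: [-1, 1, 1, -1, -1, -1, 1, 1].
Row 7 of H: [-1, 1, 1, -1, 1, 1, -1, -1].
(H·H^T)[3][3] = Σ_j H[3][j]·H[3][j] = (-1)² + (1)² + (1)² + (-1)² + (-1)² + (-1)² + (1)² + (1)² = 1 + 1 + 1 + 1 + 1 + 1 + 1 + 1 = 8.
(H·H^T)[1][7] = Σ_j H[1][j]·H[7][j] = (1)·(-1) + (-1)·(1) + (1)·(1) + (-1)·(-1) + (1)·(1) + (1)·(1) + (1)·(-1) + (1)·(-1) = -1 + -1 + 1 + 1 + 1 + 1 + -1 + -1 = 0.
So rows 1 and 7 are orthogonal; the diagonal entry equals n = 8.

(3,3) entry = 8; (1,7) entry = 0.


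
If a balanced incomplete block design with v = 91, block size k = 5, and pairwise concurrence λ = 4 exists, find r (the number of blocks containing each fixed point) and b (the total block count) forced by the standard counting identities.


Any 2-(v, k, λ) BIBD satisfies two necessary conditions:
  (i)  Each point sits in r blocks, and counting incidences through any fixed point gives r(k − 1) = λ(v − 1), so r = λ(v − 1)/(k − 1).
  (ii) Total incidences bk = vr, so b = vr/k.
Step 1: r = λ(v − 1)/(k − 1) = 4·(91 − 1)/(5 − 1) = 4·90/4 = 360/4 = 90.
Step 2: b = vr/k = 91·90/5 = 8190/5 = 1638.
Check integrality: r = 90 ∈ Z ✓, b = 1638 ∈ Z ✓.
(These identities are necessary conditions: they determine r and b for any design with these parameters, but do not by themselves prove that one exists.)

r = 90, b = 1638.


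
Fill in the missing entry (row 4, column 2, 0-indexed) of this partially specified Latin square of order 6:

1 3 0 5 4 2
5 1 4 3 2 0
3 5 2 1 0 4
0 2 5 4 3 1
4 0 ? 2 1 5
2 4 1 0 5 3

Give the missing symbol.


Row 4 contains symbols [0, 1, 2, 4, 5] — missing [3].
Column 2 contains symbols [0, 1, 2, 4, 5] — missing [3].
The missing symbol must appear in both missing sets; intersection = [3].
Therefore the hidden value is 3.

Missing value = 3.


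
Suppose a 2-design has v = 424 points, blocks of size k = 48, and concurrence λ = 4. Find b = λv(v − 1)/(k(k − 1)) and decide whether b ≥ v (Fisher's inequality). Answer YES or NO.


b = λv(v − 1)/(k(k − 1)) = 4·424·423/(48·47) = 717408/2256 = 318.
Compare with v = 424: b < v, so Fisher's inequality fails.

NO


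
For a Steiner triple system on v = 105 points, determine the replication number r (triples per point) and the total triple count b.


An STS(v) is a 2-(v, 3, 1) BIBD: block size k = 3, λ = 1.
Replication: r(k − 1) = λ(v − 1) ⇒ r·2 = 105 − 1 = 104 ⇒ r = 52.
Block count: b = v(v − 1)/6 = 105·104/6 = 10920/6 = 1820.
(Check via bk = vr: 1820·3 = 5460 = 105·52 = 5460 ✓.)

r = 52, b = 1820.


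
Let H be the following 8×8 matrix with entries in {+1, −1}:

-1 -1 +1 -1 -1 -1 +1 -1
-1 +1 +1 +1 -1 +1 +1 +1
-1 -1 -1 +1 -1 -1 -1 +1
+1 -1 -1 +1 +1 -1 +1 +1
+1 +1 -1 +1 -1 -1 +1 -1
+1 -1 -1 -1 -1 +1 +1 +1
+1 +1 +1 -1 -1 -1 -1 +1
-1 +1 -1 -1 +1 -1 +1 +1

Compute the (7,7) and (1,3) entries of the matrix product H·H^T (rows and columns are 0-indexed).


Row 1 of H: [-1, 1, 1, 1, -1, 1, 1, 1].
Row 3 of H: [1, -1, -1, 1, 1, -1, 1, 1].
Row 7 of H: [-1, 1, -1, -1, 1, -1, 1, 1].
(H·H^T)[7][7] = Σ_j H[7][j]·H[7][j] = (-1)² + (1)² + (-1)² + (-1)² + (1)² + (-1)² + (1)² + (1)² = 1 + 1 + 1 + 1 + 1 + 1 + 1 + 1 = 8.
(H·H^T)[1][3] = Σ_j H[1][j]·H[3][j] = (-1)·(1) + (1)·(-1) + (1)·(-1) + (1)·(1) + (-1)·(1) + (1)·(-1) + (1)·(1) + (1)·(1) = -1 + -1 + -1 + 1 + -1 + -1 + 1 + 1 = -2.
Rows 1 and 3 are not orthogonal (dot product = -2 ≠ 0), so H is not a Hadamard matrix.

(7,7) entry = 8; (1,3) entry = -2.


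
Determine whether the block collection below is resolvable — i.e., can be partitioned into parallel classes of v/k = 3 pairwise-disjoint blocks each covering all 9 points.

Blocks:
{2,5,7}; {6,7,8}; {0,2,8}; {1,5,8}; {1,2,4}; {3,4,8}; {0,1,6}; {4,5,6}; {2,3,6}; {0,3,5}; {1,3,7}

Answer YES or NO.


v = 9, block size k = 3, number of blocks = 11.
For resolvability, blocks must partition into parallel classes of size v/k = 3.
Total blocks must therefore be a multiple of 3: 11 = 3·3 + 2 ⇒ not divisible ✗.
Resolvable? NO.

NO


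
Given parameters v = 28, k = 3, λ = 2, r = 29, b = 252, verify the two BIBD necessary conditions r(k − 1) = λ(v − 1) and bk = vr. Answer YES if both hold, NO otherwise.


Condition (i): r(k − 1) = 29·2 = 58; λ(v − 1) = 2·27 = 54. Match? NO.
Condition (ii): bk = 252·3 = 756; vr = 28·29 = 812. Match? NO.
Both conditions hold? NO.

NO


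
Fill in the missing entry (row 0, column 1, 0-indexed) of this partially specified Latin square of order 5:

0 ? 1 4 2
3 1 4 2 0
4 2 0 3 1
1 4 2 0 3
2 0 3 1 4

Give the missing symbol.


Row 0 contains symbols [0, 1, 2, 4] — missing [3].
Column 1 contains symbols [0, 1, 2, 4] — missing [3].
The missing symbol must appear in both missing sets; intersection = [3].
Therefore the hidden value is 3.

Missing value = 3.


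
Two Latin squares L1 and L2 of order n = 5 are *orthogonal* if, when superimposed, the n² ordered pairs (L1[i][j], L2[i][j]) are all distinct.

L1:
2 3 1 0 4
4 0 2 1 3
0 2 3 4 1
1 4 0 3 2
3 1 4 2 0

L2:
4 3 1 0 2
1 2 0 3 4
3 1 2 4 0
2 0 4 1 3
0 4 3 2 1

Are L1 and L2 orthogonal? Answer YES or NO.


Form the n² = 25 superimposed pairs (L1[i][j], L2[i][j]), row by row (rows and columns indexed from 0):
row 0: (2,4) (3,3) (1,1) (0,0) (4,2)
row 1: (4,1) (0,2) (2,0) (1,3) (3,4)
row 2: (0,3) (2,1) (3,2) (4,4) (1,0)
row 3: (1,2) (4,0) (0,4) (3,1) (2,3)
row 4: (3,0) (1,4) (4,3) (2,2) (0,1)
Orthogonality requires all 25 pairs distinct.
Check by first coordinate: for each symbol s of L1, list the L2 entries in the n cells where L1 = s; they must all differ.
  L1 = 0: L2 entries (in reading order) 0, 2, 3, 4, 1 — all 5 distinct ✓
  L1 = 1: L2 entries (in reading order) 1, 3, 0, 2, 4 — all 5 distinct ✓
  L1 = 2: L2 entries (in reading order) 4, 0, 1, 3, 2 — all 5 distinct ✓
  L1 = 3: L2 entries (in reading order) 3, 4, 2, 1, 0 — all 5 distinct ✓
  L1 = 4: L2 entries (in reading order) 2, 1, 4, 0, 3 — all 5 distinct ✓
Every symbol of L1 meets every symbol of L2 exactly once, so all 25 pairs are distinct (25 of 25).
Conclusion: YES.

YES


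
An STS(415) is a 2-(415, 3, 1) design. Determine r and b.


An STS(v) is a 2-(v, 3, 1) BIBD: block size k = 3, λ = 1.
Replication: r(k − 1) = λ(v − 1) ⇒ r·2 = 415 − 1 = 414 ⇒ r = 207.
Block count: b = v(v − 1)/6 = 415·414/6 = 171810/6 = 28635.

r = 207, b = 28635.


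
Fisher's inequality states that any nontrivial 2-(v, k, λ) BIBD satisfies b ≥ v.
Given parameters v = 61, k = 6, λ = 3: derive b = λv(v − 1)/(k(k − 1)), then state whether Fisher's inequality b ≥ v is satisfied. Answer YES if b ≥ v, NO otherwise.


r = λ(v − 1)/(k − 1) = 3·60/5 = 36.
b = vr/k = 61·36/6 = 366.
Fisher's inequality: b ≥ v ⇔ 366 ≥ 61? YES.

YES


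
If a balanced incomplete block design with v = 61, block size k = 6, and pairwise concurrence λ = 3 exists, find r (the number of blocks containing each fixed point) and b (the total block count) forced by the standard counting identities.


Any 2-(v, k, λ) BIBD satisfies two necessary conditions:
  (i)  Each point sits in r blocks, and counting incidences through any fixed point gives r(k − 1) = λ(v − 1), so r = λ(v − 1)/(k − 1).
  (ii) Total incidences bk = vr, so b = vr/k.
Step 1: r = λ(v − 1)/(k − 1) = 3·(61 − 1)/(6 − 1) = 3·60/5 = 180/5 = 36.
Step 2: b = vr/k = 61·36/6 = 2196/6 = 366.
Check integrality: r = 36 ∈ Z ✓, b = 366 ∈ Z ✓.
(These identities are necessary conditions: they determine r and b for any design with these parameters, but do not by themselves prove that one exists.)

r = 36, b = 366.


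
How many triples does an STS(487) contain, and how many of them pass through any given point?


An STS(v) is a 2-(v, 3, 1) BIBD: block size k = 3, λ = 1.
Replication: r(k − 1) = λ(v − 1) ⇒ r·2 = 487 − 1 = 486 ⇒ r = 243.
Block count: bk = vr ⇒ b·3 = 487·243 = 118341 ⇒ b = 39447.

r = 243, b = 39447.


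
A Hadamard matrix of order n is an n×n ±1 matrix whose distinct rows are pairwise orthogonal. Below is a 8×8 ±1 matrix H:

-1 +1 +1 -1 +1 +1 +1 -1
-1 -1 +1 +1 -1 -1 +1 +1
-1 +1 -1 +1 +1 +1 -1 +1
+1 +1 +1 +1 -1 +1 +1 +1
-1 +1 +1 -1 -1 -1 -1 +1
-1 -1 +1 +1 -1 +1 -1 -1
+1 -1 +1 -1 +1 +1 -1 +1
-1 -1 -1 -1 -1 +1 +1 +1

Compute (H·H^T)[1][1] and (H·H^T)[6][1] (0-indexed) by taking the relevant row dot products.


Row 1 of H: [-1, -1, 1, 1, -1, -1, 1, 1].
Row 6 of H: [1, -1, 1, -1, 1, 1, -1, 1].
(H·H^T)[1][1] = Σ_j H[1][j]·H[1][j] = (-1)² + (-1)² + (1)² + (1)² + (-1)² + (-1)² + (1)² + (1)² = 1 + 1 + 1 + 1 + 1 + 1 + 1 + 1 = 8.
(H·H^T)[6][1] = Σ_j H[6][j]·H[1][j] = (1)·(-1) + (-1)·(-1) + (1)·(1) + (-1)·(1) + (1)·(-1) + (1)·(-1) + (-1)·(1) + (1)·(1) = -1 + 1 + 1 + -1 + -1 + -1 + -1 + 1 = -2.
Rows 6 and 1 are not orthogonal (dot product = -2 ≠ 0), so H is not a Hadamard matrix.

(1,1) entry = 8; (6,1) entry = -2.


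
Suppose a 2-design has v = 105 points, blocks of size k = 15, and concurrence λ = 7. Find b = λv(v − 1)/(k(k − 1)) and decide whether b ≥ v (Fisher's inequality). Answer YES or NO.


r = λ(v − 1)/(k − 1) = 7·104/14 = 52.
b = vr/k = 105·52/15 = 364.
Fisher's inequality: b ≥ v ⇔ 364 ≥ 105? YES.

YES


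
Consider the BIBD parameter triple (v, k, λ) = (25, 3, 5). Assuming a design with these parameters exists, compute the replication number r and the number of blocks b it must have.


Any 2-(v, k, λ) BIBD satisfies two necessary conditions:
  (i)  Each point sits in r blocks, and counting incidences through any fixed point gives r(k − 1) = λ(v − 1), so r = λ(v − 1)/(k − 1).
  (ii) Total incidences bk = vr, so b = vr/k.
Step 1: r = λ(v − 1)/(k − 1) = 5·(25 − 1)/(3 − 1) = 5·24/2 = 120/2 = 60.
Step 2: b = vr/k = 25·60/3 = 1500/3 = 500.
Check integrality: r = 60 ∈ Z ✓, b = 500 ∈ Z ✓.
(These identities are necessary conditions: they determine r and b for any design with these parameters, but do not by themselves prove that one exists.)

r = 60, b = 500.


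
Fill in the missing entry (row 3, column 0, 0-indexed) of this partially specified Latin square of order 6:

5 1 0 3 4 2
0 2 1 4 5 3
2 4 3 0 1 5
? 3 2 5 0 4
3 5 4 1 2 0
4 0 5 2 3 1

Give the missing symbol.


Row 3 contains symbols [0, 2, 3, 4, 5] — missing [1].
Column 0 contains symbols [0, 2, 3, 4, 5] — missing [1].
The missing symbol must appear in both missing sets; intersection = [1].
Therefore the hidden value is 1.

Missing value = 1.


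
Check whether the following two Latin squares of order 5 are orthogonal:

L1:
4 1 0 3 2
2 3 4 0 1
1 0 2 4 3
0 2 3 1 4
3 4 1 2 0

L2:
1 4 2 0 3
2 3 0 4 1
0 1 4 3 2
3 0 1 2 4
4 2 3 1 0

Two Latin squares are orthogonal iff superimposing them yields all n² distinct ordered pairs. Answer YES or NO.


Form the n² = 25 superimposed pairs (L1[i][j], L2[i][j]), row by row (rows and columns indexed from 0):
row 0: (4,1) (1,4) (0,2) (3,0) (2,3)
row 1: (2,2) (3,3) (4,0) (0,4) (1,1)
row 2: (1,0) (0,1) (2,4) (4,3) (3,2)
row 3: (0,3) (2,0) (3,1) (1,2) (4,4)
row 4: (3,4) (4,2) (1,3) (2,1) (0,0)
Orthogonality requires all 25 pairs distinct.
Check by first coordinate: for each symbol s of L1, list the L2 entries in the n cells where L1 = s; they must all differ.
  L1 = 0: L2 entries (in reading order) 2, 4, 1, 3, 0 — all 5 distinct ✓
  L1 = 1: L2 entries (in reading order) 4, 1, 0, 2, 3 — all 5 distinct ✓
  L1 = 2: L2 entries (in reading order) 3, 2, 4, 0, 1 — all 5 distinct ✓
  L1 = 3: L2 entries (in reading order) 0, 3, 2, 1, 4 — all 5 distinct ✓
  L1 = 4: L2 entries (in reading order) 1, 0, 3, 4, 2 — all 5 distinct ✓
Every symbol of L1 meets every symbol of L2 exactly once, so all 25 pairs are distinct (25 of 25).
Conclusion: YES.

YES


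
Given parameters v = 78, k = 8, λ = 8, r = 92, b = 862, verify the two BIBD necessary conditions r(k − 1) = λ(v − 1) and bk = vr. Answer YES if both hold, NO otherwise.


Condition (i): r(k − 1) = 92·7 = 644; λ(v − 1) = 8·77 = 616. Match? NO.
Condition (ii): bk = 862·8 = 6896; vr = 78·92 = 7176. Match? NO.
Both conditions hold? NO.

NO


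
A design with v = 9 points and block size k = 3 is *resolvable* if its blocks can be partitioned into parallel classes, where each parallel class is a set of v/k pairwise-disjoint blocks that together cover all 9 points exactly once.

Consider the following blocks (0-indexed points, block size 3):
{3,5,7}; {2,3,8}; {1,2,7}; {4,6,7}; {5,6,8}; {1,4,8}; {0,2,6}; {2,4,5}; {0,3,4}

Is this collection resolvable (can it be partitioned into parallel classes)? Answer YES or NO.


v = 9, block size k = 3, number of blocks = 9.
For resolvability, blocks must partition into parallel classes of size v/k = 3.
Total blocks must therefore be a multiple of 3: 9 = 3·3 + 0 ⇒ divisible ✓.
Consider block {2,3,8}. The only other block(s) in the collection disjoint from it are {4,6,7} — just 1 block(s). Any parallel class containing {2,3,8} would need 2 other blocks each disjoint from it, so no parallel class of size 3 can contain {2,3,8}.
Since every block must belong to some parallel class in a resolution, the collection cannot be partitioned into parallel classes.
Resolvable? NO.

NO


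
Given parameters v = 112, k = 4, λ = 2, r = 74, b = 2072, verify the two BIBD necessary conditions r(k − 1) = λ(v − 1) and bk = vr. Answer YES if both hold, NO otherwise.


Condition (i): r(k − 1) = 74·3 = 222; λ(v − 1) = 2·111 = 222. Match? YES.
Condition (ii): bk = 2072·4 = 8288; vr = 112·74 = 8288. Match? YES.
Both conditions hold? YES.

YES


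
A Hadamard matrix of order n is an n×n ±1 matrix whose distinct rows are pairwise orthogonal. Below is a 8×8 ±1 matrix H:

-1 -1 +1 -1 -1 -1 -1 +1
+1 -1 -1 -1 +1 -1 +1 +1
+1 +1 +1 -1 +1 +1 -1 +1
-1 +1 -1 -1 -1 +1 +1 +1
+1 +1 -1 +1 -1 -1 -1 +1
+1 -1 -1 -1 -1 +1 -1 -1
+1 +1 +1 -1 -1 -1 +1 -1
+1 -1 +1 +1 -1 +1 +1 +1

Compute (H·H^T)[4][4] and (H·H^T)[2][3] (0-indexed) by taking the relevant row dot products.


Row 2 of H: [1, 1, 1, -1, 1, 1, -1, 1].
Row 3 of H: [-1, 1, -1, -1, -1, 1, 1, 1].
Row 4 of H: [1, 1, -1, 1, -1, -1, -1, 1].
(H·H^T)[4][4] = Σ_j H[4][j]·H[4][j] = (1)² + (1)² + (-1)² + (1)² + (-1)² + (-1)² + (-1)² + (1)² = 1 + 1 + 1 + 1 + 1 + 1 + 1 + 1 = 8.
(H·H^T)[2][3] = Σ_j H[2][j]·H[3][j] = (1)·(-1) + (1)·(1) + (1)·(-1) + (-1)·(-1) + (1)·(-1) + (1)·(1) + (-1)·(1) + (1)·(1) = -1 + 1 + -1 + 1 + -1 + 1 + -1 + 1 = 0.
So rows 2 and 3 are orthogonal; the diagonal entry equals n = 8.

(4,4) entry = 8; (2,3) entry = 0.


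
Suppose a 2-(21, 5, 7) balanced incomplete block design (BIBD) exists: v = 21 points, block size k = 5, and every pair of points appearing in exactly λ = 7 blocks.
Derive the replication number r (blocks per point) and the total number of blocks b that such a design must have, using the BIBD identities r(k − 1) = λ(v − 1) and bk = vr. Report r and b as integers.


Any 2-(v, k, λ) BIBD satisfies two necessary conditions:
  (i)  Each point sits in r blocks, and counting incidences through any fixed point gives r(k − 1) = λ(v − 1), so r = λ(v − 1)/(k − 1).
  (ii) Total incidences bk = vr, so b = vr/k.
Step 1: r = λ(v − 1)/(k − 1) = 7·(21 − 1)/(5 − 1) = 7·20/4 = 140/4 = 35.
Step 2: b = vr/k = 21·35/5 = 735/5 = 147.
Check integrality: r = 35 ∈ Z ✓, b = 147 ∈ Z ✓.
(These identities are necessary conditions: they determine r and b for any design with these parameters, but do not by themselves prove that one exists.)

r = 35, b = 147.


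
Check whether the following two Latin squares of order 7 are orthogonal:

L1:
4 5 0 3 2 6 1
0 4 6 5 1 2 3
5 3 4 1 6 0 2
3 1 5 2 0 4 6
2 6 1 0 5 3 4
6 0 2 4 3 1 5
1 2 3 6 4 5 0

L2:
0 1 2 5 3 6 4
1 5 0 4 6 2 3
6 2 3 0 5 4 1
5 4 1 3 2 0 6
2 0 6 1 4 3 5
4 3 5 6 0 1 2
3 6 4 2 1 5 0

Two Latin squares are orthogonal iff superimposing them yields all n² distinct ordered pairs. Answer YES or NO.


Form the n² = 49 superimposed pairs (L1[i][j], L2[i][j]), row by row (rows and columns indexed from 0):
row 0: (4,0) (5,1) (0,2) (3,5) (2,3) (6,6) (1,4)
row 1: (0,1) (4,5) (6,0) (5,4) (1,6) (2,2) (3,3)
row 2: (5,6) (3,2) (4,3) (1,0) (6,5) (0,4) (2,1)
row 3: (3,5) (1,4) (5,1) (2,3) (0,2) (4,0) (6,6)
row 4: (2,2) (6,0) (1,6) (0,1) (5,4) (3,3) (4,5)
row 5: (6,4) (0,3) (2,5) (4,6) (3,0) (1,1) (5,2)
row 6: (1,3) (2,6) (3,4) (6,2) (4,1) (5,5) (0,0)
Orthogonality requires all 49 pairs distinct.
But the pair (3,5) repeats: cell (0,3) has L1 = 3, L2 = 5, and cell (3,0) has L1 = 3, L2 = 5.
A repeated pair means some other pair never occurs (only 35 distinct pairs out of 49), so the squares are not orthogonal.
Conclusion: NO.

NO


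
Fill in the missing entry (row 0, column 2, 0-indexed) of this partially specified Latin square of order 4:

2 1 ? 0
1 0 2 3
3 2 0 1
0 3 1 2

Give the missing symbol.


Row 0 contains symbols [0, 1, 2] — missing [3].
Column 2 contains symbols [0, 1, 2] — missing [3].
The missing symbol must appear in both missing sets; intersection = [3].
Therefore the hidden value is 3.

Missing value = 3.


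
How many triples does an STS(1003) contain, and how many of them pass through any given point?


An STS(v) is a 2-(v, 3, 1) BIBD: block size k = 3, λ = 1.
Replication: r(k − 1) = λ(v − 1) ⇒ r·2 = 1003 − 1 = 1002 ⇒ r = 501.
Block count: bk = vr ⇒ b·3 = 1003·501 = 502503 ⇒ b = 167501.
(Check via b = v(v − 1)/6 = 1003·1002/6 = 1005006/6 = 167501.)

r = 501, b = 167501.


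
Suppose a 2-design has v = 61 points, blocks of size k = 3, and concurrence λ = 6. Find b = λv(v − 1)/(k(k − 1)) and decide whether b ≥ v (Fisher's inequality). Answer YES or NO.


r = λ(v − 1)/(k − 1) = 6·60/2 = 180.
b = vr/k = 61·180/3 = 3660.
Fisher's inequality: b ≥ v ⇔ 3660 ≥ 61? YES.

YES


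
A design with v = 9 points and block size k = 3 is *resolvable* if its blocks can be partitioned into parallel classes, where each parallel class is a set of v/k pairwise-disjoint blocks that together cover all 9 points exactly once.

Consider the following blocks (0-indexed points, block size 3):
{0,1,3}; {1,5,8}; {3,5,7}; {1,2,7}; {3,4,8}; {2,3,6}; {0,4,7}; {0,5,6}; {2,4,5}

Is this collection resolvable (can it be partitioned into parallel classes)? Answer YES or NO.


v = 9, block size k = 3, number of blocks = 9.
For resolvability, blocks must partition into parallel classes of size v/k = 3.
Total blocks must therefore be a multiple of 3: 9 = 3·3 + 0 ⇒ divisible ✓.
Consider block {0,1,3}. The only other block(s) in the collection disjoint from it are {2,4,5} — just 1 block(s). Any parallel class containing {0,1,3} would need 2 other blocks each disjoint from it, so no parallel class of size 3 can contain {0,1,3}.
Since every block must belong to some parallel class in a resolution, the collection cannot be partitioned into parallel classes.
Resolvable? NO.

NO


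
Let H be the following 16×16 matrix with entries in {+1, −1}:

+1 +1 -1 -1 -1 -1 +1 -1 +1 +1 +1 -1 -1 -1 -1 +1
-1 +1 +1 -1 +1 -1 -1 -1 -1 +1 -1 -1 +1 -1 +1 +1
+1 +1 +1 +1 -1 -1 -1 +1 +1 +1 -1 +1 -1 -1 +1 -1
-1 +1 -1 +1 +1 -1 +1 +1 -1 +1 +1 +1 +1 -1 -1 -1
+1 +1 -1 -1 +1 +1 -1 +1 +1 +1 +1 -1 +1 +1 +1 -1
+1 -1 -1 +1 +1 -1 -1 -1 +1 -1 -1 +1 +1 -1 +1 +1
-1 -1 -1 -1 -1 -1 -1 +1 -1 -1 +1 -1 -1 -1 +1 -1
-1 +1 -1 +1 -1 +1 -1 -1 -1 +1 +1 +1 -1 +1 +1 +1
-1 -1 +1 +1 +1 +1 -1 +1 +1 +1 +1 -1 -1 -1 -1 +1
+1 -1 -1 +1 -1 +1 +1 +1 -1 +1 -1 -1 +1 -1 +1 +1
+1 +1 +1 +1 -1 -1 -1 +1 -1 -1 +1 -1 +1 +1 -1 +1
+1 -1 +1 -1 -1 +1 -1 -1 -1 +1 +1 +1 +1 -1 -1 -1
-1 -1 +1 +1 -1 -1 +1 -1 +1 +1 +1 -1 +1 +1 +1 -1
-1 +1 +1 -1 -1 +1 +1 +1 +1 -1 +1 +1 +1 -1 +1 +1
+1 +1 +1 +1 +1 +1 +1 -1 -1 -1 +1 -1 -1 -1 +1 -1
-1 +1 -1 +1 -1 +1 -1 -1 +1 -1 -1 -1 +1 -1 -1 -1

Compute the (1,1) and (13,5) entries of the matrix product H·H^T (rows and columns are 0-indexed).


Row 1 of H: [-1, 1, 1, -1, 1, -1, -1, -1, -1, 1, -1, -1, 1, -1, 1, 1].
Row 5 of H: [1, -1, -1, 1, 1, -1, -1, -1, 1, -1, -1, 1, 1, -1, 1, 1].
Row 13 of H: [-1, 1, 1, -1, -1, 1, 1, 1, 1, -1, 1, 1, 1, -1, 1, 1].
(H·H^T)[1][1] = Σ_j H[1][j]·H[1][j] = (-1)² + (1)² + (1)² + (-1)² + (1)² + (-1)² + (-1)² + (-1)² + (-1)² + (1)² + (-1)² + (-1)² + (1)² + (-1)² + (1)² + (1)² = 1 + 1 + 1 + 1 + 1 + 1 + 1 + 1 + 1 + 1 + 1 + 1 + 1 + 1 + 1 + 1 = 16.
(H·H^T)[13][5] = Σ_j H[13][j]·H[5][j] = (-1)·(1) + (1)·(-1) + (1)·(-1) + (-1)·(1) + (-1)·(1) + (1)·(-1) + (1)·(-1) + (1)·(-1) + (1)·(1) + (-1)·(-1) + (1)·(-1) + (1)·(1) + (1)·(1) + (-1)·(-1) + (1)·(1) + (1)·(1) = -1 + -1 + -1 + -1 + -1 + -1 + -1 + -1 + 1 + 1 + -1 + 1 + 1 + 1 + 1 + 1 = -2.
Rows 13 and 5 are not orthogonal (dot product = -2 ≠ 0), so H is not a Hadamard matrix.

(1,1) entry = 16; (13,5) entry = -2.


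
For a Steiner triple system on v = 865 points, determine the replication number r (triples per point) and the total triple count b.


An STS(v) is a 2-(v, 3, 1) BIBD: block size k = 3, λ = 1.
Replication: r(k − 1) = λ(v − 1) ⇒ r·2 = 865 − 1 = 864 ⇒ r = 432.
Block count: b = v(v − 1)/6 = 865·864/6 = 747360/6 = 124560.

r = 432, b = 124560.


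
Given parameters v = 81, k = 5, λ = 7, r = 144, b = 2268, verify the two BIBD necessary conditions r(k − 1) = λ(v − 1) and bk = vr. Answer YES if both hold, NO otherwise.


Condition (i): r(k − 1) = 144·4 = 576; λ(v − 1) = 7·80 = 560. Match? NO.
Condition (ii): bk = 2268·5 = 11340; vr = 81·144 = 11664. Match? NO.
Both conditions hold? NO.

NO


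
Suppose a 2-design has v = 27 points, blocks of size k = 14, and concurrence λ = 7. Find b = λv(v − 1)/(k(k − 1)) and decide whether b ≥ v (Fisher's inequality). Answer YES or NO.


r = λ(v − 1)/(k − 1) = 7·26/13 = 14.
b = vr/k = 27·14/14 = 27.
Fisher's inequality: b ≥ v ⇔ 27 ≥ 27? YES.

YES


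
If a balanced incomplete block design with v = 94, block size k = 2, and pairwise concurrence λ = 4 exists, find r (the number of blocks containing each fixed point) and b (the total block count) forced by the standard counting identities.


Any 2-(v, k, λ) BIBD satisfies two necessary conditions:
  (i)  Each point sits in r blocks, and counting incidences through any fixed point gives r(k − 1) = λ(v − 1), so r = λ(v − 1)/(k − 1).
  (ii) Total incidences bk = vr, so b = vr/k.
Step 1: r = λ(v − 1)/(k − 1) = 4·(94 − 1)/(2 − 1) = 4·93/1 = 372/1 = 372.
Step 2: b = vr/k = 94·372/2 = 34968/2 = 17484.
Check integrality: r = 372 ∈ Z ✓, b = 17484 ∈ Z ✓.
(These identities are necessary conditions: they determine r and b for any design with these parameters, but do not by themselves prove that one exists.)

r = 372, b = 17484.


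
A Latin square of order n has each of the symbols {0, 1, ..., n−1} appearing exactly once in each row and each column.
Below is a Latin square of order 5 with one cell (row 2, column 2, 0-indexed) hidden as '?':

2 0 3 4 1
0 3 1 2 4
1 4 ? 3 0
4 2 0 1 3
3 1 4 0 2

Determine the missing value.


Row 2 contains symbols [0, 1, 3, 4] — missing [2].
Column 2 contains symbols [0, 1, 3, 4] — missing [2].
The missing symbol must appear in both missing sets; intersection = [2].
Therefore the hidden value is 2.

Missing value = 2.


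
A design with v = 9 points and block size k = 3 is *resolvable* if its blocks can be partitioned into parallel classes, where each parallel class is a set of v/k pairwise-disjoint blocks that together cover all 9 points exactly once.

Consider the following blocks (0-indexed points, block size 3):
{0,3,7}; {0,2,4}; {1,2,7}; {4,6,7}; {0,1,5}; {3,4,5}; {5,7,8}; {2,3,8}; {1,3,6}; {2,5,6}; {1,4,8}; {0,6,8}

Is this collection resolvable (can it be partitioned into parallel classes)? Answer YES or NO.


v = 9, block size k = 3, number of blocks = 12.
For resolvability, blocks must partition into parallel classes of size v/k = 3.
Total blocks must therefore be a multiple of 3: 12 = 3·4 + 0 ⇒ divisible ✓.
Greedy packing gives 4 candidate class(es). Each should be a full parallel class (size 3, covers all 9 points).
  Class 1 (3 blocks): {0,3,7}; {2,5,6}; {1,4,8}. Points covered: [0, 1, 2, 3, 4, 5, 6, 7, 8].
  Class 2 (3 blocks): {0,2,4}; {5,7,8}; {1,3,6}. Points covered: [0, 1, 2, 3, 4, 5, 6, 7, 8].
  Class 3 (3 blocks): {1,2,7}; {3,4,5}; {0,6,8}. Points covered: [0, 1, 2, 3, 4, 5, 6, 7, 8].
  Class 4 (3 blocks): {4,6,7}; {0,1,5}; {2,3,8}. Points covered: [0, 1, 2, 3, 4, 5, 6, 7, 8].
All classes full (size 3)? YES. All classes cover every point? YES.
Resolvable? YES.

YES


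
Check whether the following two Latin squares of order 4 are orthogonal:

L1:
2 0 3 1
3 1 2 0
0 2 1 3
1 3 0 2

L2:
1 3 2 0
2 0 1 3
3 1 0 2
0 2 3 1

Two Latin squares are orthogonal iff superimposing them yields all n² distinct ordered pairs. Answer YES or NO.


Form the n² = 16 superimposed pairs (L1[i][j], L2[i][j]), row by row (rows and columns indexed from 0):
row 0: (2,1) (0,3) (3,2) (1,0)
row 1: (3,2) (1,0) (2,1) (0,3)
row 2: (0,3) (2,1) (1,0) (3,2)
row 3: (1,0) (3,2) (0,3) (2,1)
Orthogonality requires all 16 pairs distinct.
But the pair (3,2) repeats: cell (0,2) has L1 = 3, L2 = 2, and cell (1,0) has L1 = 3, L2 = 2.
A repeated pair means some other pair never occurs (only 4 distinct pairs out of 16), so the squares are not orthogonal.
Conclusion: NO.

NO


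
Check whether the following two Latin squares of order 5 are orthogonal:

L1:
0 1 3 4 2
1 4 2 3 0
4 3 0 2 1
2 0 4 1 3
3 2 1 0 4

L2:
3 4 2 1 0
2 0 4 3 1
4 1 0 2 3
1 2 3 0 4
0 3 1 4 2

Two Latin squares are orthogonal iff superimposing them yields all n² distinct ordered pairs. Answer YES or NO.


Form the n² = 25 superimposed pairs (L1[i][j], L2[i][j]), row by row (rows and columns indexed from 0):
row 0: (0,3) (1,4) (3,2) (4,1) (2,0)
row 1: (1,2) (4,0) (2,4) (3,3) (0,1)
row 2: (4,4) (3,1) (0,0) (2,2) (1,3)
row 3: (2,1) (0,2) (4,3) (1,0) (3,4)
row 4: (3,0) (2,3) (1,1) (0,4) (4,2)
Orthogonality requires all 25 pairs distinct.
Check by first coordinate: for each symbol s of L1, list the L2 entries in the n cells where L1 = s; they must all differ.
  L1 = 0: L2 entries (in reading order) 3, 1, 0, 2, 4 — all 5 distinct ✓
  L1 = 1: L2 entries (in reading order) 4, 2, 3, 0, 1 — all 5 distinct ✓
  L1 = 2: L2 entries (in reading order) 0, 4, 2, 1, 3 — all 5 distinct ✓
  L1 = 3: L2 entries (in reading order) 2, 3, 1, 4, 0 — all 5 distinct ✓
  L1 = 4: L2 entries (in reading order) 1, 0, 4, 3, 2 — all 5 distinct ✓
Every symbol of L1 meets every symbol of L2 exactly once, so all 25 pairs are distinct (25 of 25).
Conclusion: YES.

YES


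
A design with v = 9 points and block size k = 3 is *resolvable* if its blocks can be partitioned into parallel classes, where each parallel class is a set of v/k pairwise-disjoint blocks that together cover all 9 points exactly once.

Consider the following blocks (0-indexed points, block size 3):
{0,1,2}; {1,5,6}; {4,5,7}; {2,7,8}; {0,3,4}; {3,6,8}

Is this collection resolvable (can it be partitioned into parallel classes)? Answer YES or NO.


v = 9, block size k = 3, number of blocks = 6.
For resolvability, blocks must partition into parallel classes of size v/k = 3.
Total blocks must therefore be a multiple of 3: 6 = 3·2 + 0 ⇒ divisible ✓.
Greedy packing gives 2 candidate class(es). Each should be a full parallel class (size 3, covers all 9 points).
  Class 1 (3 blocks): {0,1,2}; {4,5,7}; {3,6,8}. Points covered: [0, 1, 2, 3, 4, 5, 6, 7, 8].
  Class 2 (3 blocks): {1,5,6}; {2,7,8}; {0,3,4}. Points covered: [0, 1, 2, 3, 4, 5, 6, 7, 8].
All classes full (size 3)? YES. All classes cover every point? YES.
Resolvable? YES.

YES


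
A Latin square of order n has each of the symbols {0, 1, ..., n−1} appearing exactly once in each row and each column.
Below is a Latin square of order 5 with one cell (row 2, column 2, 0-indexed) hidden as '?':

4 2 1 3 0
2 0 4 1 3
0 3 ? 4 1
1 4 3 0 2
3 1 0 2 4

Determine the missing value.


Row 2 contains symbols [0, 1, 3, 4] — missing [2].
Column 2 contains symbols [0, 1, 3, 4] — missing [2].
The missing symbol must appear in both missing sets; intersection = [2].
Therefore the hidden value is 2.

Missing value = 2.


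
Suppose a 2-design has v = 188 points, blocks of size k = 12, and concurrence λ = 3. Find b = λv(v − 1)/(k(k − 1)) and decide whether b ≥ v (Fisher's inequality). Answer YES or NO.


r = λ(v − 1)/(k − 1) = 3·187/11 = 51.
b = vr/k = 188·51/12 = 799.
Fisher's inequality: b ≥ v ⇔ 799 ≥ 188? YES.

YES


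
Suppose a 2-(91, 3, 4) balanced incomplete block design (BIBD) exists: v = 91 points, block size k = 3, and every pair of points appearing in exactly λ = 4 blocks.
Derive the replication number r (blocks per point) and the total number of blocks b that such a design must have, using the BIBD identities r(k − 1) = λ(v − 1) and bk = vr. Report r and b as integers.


Any 2-(v, k, λ) BIBD satisfies two necessary conditions:
  (i)  Each point sits in r blocks, and counting incidences through any fixed point gives r(k − 1) = λ(v − 1), so r = λ(v − 1)/(k − 1).
  (ii) Total incidences bk = vr, so b = vr/k.
Step 1: r = λ(v − 1)/(k − 1) = 4·(91 − 1)/(3 − 1) = 4·90/2 = 360/2 = 180.
Step 2: b = vr/k = 91·180/3 = 16380/3 = 5460.
Check integrality: r = 180 ∈ Z ✓, b = 5460 ∈ Z ✓.
(These identities are necessary conditions: they determine r and b for any design with these parameters, but do not by themselves prove that one exists.)

r = 180, b = 5460.


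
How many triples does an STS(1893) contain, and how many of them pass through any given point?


An STS(v) is a 2-(v, 3, 1) BIBD: block size k = 3, λ = 1.
Replication: r(k − 1) = λ(v − 1) ⇒ r·2 = 1893 − 1 = 1892 ⇒ r = 946.
Block count: bk = vr ⇒ b·3 = 1893·946 = 1790778 ⇒ b = 596926.
(Check via b = v(v − 1)/6 = 1893·1892/6 = 3581556/6 = 596926.)

r = 946, b = 596926.


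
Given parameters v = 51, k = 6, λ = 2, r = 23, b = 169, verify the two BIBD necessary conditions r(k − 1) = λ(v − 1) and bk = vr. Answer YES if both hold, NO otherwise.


Condition (i): r(k − 1) = 23·5 = 115; λ(v − 1) = 2·50 = 100. Match? NO.
Condition (ii): bk = 169·6 = 1014; vr = 51·23 = 1173. Match? NO.
Both conditions hold? NO.

NO


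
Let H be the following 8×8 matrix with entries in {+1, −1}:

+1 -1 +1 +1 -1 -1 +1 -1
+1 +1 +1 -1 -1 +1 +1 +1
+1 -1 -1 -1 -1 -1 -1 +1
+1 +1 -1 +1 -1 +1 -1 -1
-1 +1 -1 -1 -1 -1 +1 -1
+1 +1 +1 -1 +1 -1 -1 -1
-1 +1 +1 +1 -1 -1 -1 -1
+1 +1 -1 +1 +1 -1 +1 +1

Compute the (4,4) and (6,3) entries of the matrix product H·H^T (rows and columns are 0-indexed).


Row 3 of H: [1, 1, -1, 1, -1, 1, -1, -1].
Row 4 of H: [-1, 1, -1, -1, -1, -1, 1, -1].
Row 6 of H: [-1, 1, 1, 1, -1, -1, -1, -1].
(H·H^T)[4][4] = Σ_j H[4][j]·H[4][j] = (-1)² + (1)² + (-1)² + (-1)² + (-1)² + (-1)² + (1)² + (-1)² = 1 + 1 + 1 + 1 + 1 + 1 + 1 + 1 = 8.
(H·H^T)[6][3] = Σ_j H[6][j]·H[3][j] = (-1)·(1) + (1)·(1) + (1)·(-1) + (1)·(1) + (-1)·(-1) + (-1)·(1) + (-1)·(-1) + (-1)·(-1) = -1 + 1 + -1 + 1 + 1 + -1 + 1 + 1 = 2.
Rows 6 and 3 are not orthogonal (dot product = 2 ≠ 0), so H is not a Hadamard matrix.

(4,4) entry = 8; (6,3) entry = 2.


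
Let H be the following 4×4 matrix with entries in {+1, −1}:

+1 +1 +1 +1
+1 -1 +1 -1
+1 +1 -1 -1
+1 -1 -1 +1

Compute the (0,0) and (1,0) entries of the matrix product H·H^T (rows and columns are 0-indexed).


Row 0 of H: [1, 1, 1, 1].
Row 1 of H: [1, -1, 1, -1].
(H·H^T)[0][0] = Σ_j H[0][j]·H[0][j] = (1)² + (1)² + (1)² + (1)² = 1 + 1 + 1 + 1 = 4.
(H·H^T)[1][0] = Σ_j H[1][j]·H[0][j] = (1)·(1) + (-1)·(1) + (1)·(1) + (-1)·(1) = 1 + -1 + 1 + -1 = 0.
So rows 1 and 0 are orthogonal; the diagonal entry equals n = 4.

(0,0) entry = 4; (1,0) entry = 0.


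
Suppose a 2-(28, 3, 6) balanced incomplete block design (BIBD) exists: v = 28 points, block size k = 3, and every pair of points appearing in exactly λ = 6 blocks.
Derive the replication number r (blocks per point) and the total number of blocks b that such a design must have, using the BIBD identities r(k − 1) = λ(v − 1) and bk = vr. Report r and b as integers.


Any 2-(v, k, λ) BIBD satisfies two necessary conditions:
  (i)  Each point sits in r blocks, and counting incidences through any fixed point gives r(k − 1) = λ(v − 1), so r = λ(v − 1)/(k − 1).
  (ii) Total incidences bk = vr, so b = vr/k.
Step 1: r = λ(v − 1)/(k − 1) = 6·(28 − 1)/(3 − 1) = 6·27/2 = 162/2 = 81.
Step 2: b = vr/k = 28·81/3 = 2268/3 = 756.
Check integrality: r = 81 ∈ Z ✓, b = 756 ∈ Z ✓.
(These identities are necessary conditions: they determine r and b for any design with these parameters, but do not by themselves prove that one exists.)

r = 81, b = 756.


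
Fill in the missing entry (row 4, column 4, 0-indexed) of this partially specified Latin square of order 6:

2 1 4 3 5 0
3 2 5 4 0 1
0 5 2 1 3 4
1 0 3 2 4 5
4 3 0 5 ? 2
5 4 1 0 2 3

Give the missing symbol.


Row 4 contains symbols [0, 2, 3, 4, 5] — missing [1].
Column 4 contains symbols [0, 2, 3, 4, 5] — missing [1].
The missing symbol must appear in both missing sets; intersection = [1].
Therefore the hidden value is 1.

Missing value = 1.


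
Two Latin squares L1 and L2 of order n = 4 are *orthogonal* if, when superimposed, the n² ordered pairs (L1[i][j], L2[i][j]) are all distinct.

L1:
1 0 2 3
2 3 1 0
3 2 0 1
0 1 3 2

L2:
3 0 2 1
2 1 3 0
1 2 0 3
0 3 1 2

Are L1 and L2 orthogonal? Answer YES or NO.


Form the n² = 16 superimposed pairs (L1[i][j], L2[i][j]), row by row (rows and columns indexed from 0):
row 0: (1,3) (0,0) (2,2) (3,1)
row 1: (2,2) (3,1) (1,3) (0,0)
row 2: (3,1) (2,2) (0,0) (1,3)
row 3: (0,0) (1,3) (3,1) (2,2)
Orthogonality requires all 16 pairs distinct.
But the pair (2,2) repeats: cell (0,2) has L1 = 2, L2 = 2, and cell (1,0) has L1 = 2, L2 = 2.
A repeated pair means some other pair never occurs (only 4 distinct pairs out of 16), so the squares are not orthogonal.
Conclusion: NO.

NO


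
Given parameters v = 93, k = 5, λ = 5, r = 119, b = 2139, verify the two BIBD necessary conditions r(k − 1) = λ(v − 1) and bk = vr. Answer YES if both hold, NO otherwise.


Condition (i): r(k − 1) = 119·4 = 476; λ(v − 1) = 5·92 = 460. Match? NO.
Condition (ii): bk = 2139·5 = 10695; vr = 93·119 = 11067. Match? NO.
Both conditions hold? NO.

NO


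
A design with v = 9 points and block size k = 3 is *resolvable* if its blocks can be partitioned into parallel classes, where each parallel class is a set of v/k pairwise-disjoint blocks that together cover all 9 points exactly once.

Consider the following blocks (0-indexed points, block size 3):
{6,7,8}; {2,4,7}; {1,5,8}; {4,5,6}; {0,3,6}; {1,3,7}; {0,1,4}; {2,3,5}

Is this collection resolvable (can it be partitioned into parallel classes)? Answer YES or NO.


v = 9, block size k = 3, number of blocks = 8.
For resolvability, blocks must partition into parallel classes of size v/k = 3.
Total blocks must therefore be a multiple of 3: 8 = 3·2 + 2 ⇒ not divisible ✗.
Resolvable? NO.

NO


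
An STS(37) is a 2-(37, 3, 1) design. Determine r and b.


An STS(v) is a 2-(v, 3, 1) BIBD: block size k = 3, λ = 1.
Replication: r(k − 1) = λ(v − 1) ⇒ r·2 = 37 − 1 = 36 ⇒ r = 18.
Block count: b = v(v − 1)/6 = 37·36/6 = 1332/6 = 222.

r = 18, b = 222.


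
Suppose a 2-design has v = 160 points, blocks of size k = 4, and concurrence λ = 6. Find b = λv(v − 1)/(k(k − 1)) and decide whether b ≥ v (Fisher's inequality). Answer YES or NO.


r = λ(v − 1)/(k − 1) = 6·159/3 = 318.
b = vr/k = 160·318/4 = 12720.
Fisher's inequality: b ≥ v ⇔ 12720 ≥ 160? YES.

YES


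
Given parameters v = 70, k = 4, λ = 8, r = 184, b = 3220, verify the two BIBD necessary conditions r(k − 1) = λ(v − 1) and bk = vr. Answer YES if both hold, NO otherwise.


Condition (i): r(k − 1) = 184·3 = 552; λ(v − 1) = 8·69 = 552. Match? YES.
Condition (ii): bk = 3220·4 = 12880; vr = 70·184 = 12880. Match? YES.
Both conditions hold? YES.

YES
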